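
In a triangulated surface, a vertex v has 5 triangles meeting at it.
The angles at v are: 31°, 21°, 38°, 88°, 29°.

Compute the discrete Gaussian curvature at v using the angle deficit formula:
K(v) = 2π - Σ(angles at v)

Sum of angles = 207°. K = 360° - 207° = 153° = 17π/20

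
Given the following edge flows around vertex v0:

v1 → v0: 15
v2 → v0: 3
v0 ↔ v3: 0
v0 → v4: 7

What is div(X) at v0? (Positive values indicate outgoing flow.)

Divergence = sum of outgoing flows = (-15) + (-3) + 0 + 7 = -11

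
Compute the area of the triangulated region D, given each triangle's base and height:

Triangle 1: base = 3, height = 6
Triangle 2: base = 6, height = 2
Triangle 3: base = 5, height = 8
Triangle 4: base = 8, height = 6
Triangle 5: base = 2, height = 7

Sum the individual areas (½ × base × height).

(1/2)×3×6 + (1/2)×6×2 + (1/2)×5×8 + (1/2)×8×6 + (1/2)×2×7 = 66.0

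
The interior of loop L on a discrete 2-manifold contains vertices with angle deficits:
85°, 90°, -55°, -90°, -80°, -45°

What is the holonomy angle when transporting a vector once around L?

Holonomy = total enclosed curvature = 85° + 90° + (-55°) + (-90°) + (-80°) + (-45°) = -95°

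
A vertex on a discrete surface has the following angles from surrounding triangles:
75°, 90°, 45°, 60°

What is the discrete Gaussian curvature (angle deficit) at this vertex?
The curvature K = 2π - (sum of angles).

Sum of angles = 270°. K = 360° - 270° = 90°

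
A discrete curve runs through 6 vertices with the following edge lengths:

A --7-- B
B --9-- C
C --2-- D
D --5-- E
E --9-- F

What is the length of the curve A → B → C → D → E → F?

Arc length = 7 + 9 + 2 + 5 + 9 = 32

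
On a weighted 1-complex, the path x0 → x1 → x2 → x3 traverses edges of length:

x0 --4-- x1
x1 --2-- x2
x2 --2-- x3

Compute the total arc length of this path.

Arc length = 4 + 2 + 2 = 8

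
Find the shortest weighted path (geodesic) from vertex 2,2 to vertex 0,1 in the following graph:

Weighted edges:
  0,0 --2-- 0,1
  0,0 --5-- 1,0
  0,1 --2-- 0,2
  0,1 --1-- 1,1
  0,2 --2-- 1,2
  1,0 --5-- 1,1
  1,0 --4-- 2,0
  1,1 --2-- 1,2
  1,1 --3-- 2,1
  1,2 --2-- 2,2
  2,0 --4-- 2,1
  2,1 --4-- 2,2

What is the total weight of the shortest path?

Shortest path: 2,2 → 1,2 → 1,1 → 0,1, total weight = 5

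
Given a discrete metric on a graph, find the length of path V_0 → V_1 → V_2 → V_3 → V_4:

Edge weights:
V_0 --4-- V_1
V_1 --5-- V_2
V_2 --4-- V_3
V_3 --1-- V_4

Arc length = 4 + 5 + 4 + 1 = 14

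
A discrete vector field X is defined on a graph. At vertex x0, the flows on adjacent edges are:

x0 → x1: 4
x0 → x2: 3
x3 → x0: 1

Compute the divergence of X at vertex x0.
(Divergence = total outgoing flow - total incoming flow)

Divergence = sum of outgoing flows = 4 + 3 + (-1) = 6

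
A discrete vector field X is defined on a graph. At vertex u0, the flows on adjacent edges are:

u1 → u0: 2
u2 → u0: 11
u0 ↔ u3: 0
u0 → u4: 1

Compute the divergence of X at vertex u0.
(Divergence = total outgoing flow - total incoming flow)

Divergence = sum of outgoing flows = (-2) + (-11) + 0 + 1 = -12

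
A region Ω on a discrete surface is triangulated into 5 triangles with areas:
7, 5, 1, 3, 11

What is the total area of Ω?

7 + 5 + 1 + 3 + 11 = 27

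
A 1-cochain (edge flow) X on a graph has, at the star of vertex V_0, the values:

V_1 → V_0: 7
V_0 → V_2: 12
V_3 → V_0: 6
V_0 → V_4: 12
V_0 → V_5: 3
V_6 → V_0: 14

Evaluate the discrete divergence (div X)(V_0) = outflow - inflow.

Divergence = sum of outgoing flows = (-7) + 12 + (-6) + 12 + 3 + (-14) = 0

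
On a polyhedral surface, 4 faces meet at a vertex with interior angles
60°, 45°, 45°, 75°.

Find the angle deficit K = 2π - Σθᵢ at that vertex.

Sum of angles = 225°. K = 360° - 225° = 135°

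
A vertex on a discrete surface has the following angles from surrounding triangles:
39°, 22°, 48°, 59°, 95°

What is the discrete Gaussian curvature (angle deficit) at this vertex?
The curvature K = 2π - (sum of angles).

Sum of angles = 263°. K = 360° - 263° = 97° = 97π/180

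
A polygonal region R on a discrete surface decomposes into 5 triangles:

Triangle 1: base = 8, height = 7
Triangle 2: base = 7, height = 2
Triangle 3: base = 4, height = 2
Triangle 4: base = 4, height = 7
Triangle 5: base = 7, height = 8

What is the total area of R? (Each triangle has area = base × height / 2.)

(1/2)×8×7 + (1/2)×7×2 + (1/2)×4×2 + (1/2)×4×7 + (1/2)×7×8 = 81.0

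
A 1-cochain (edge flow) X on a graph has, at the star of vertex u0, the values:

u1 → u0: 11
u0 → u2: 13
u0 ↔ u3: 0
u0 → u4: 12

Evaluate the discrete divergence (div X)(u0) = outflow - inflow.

Divergence = sum of outgoing flows = (-11) + 13 + 0 + 12 = 14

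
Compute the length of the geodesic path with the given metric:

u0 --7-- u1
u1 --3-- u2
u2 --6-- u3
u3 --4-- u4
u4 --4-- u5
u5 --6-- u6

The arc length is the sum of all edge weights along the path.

Arc length = 7 + 3 + 6 + 4 + 4 + 6 = 30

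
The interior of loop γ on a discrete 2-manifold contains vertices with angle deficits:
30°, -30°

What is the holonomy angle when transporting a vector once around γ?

Holonomy = total enclosed curvature = 30° + (-30°) = 0°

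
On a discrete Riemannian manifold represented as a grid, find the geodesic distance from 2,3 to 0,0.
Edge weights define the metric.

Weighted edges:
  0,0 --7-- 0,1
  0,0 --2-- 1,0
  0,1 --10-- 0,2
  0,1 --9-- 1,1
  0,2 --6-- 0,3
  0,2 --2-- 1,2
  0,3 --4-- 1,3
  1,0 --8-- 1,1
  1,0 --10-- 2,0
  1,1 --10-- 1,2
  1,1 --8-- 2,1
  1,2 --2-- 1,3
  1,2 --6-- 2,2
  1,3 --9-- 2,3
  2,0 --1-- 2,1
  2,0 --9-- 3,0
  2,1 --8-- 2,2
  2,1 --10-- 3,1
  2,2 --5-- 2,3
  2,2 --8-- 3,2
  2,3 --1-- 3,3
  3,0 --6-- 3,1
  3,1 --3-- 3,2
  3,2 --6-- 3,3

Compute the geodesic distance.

Shortest path: 2,3 → 2,2 → 2,1 → 2,0 → 1,0 → 0,0, total weight = 26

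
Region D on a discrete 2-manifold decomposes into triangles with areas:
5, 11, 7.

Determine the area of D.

5 + 11 + 7 = 23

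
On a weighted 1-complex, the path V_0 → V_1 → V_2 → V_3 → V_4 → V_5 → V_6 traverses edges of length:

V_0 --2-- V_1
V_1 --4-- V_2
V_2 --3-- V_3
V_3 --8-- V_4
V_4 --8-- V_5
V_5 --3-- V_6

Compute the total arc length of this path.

Arc length = 2 + 4 + 3 + 8 + 8 + 3 = 28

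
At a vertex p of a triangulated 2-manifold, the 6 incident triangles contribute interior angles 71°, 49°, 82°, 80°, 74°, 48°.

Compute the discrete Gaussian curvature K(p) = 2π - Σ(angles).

Sum of angles = 404°. K = 360° - 404° = -44° = -11π/45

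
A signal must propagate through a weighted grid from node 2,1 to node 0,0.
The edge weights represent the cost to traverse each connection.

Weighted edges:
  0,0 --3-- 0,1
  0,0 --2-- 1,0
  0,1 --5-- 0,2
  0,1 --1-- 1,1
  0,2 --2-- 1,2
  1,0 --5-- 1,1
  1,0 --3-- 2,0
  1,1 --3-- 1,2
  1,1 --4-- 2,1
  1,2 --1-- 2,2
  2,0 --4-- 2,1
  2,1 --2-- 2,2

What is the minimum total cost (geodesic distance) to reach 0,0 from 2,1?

Shortest path: 2,1 → 1,1 → 0,1 → 0,0, total weight = 8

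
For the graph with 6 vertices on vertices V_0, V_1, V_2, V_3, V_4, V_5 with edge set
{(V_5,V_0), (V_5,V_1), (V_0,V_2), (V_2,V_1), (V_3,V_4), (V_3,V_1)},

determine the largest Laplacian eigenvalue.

Degrees: deg(V_0) = 2, deg(V_1) = 3, deg(V_2) = 2, deg(V_3) = 2, deg(V_4) = 1, deg(V_5) = 2.
L = D − A with rows/columns ordered (V_0, V_1, V_2, V_3, V_4, V_5):
  [ 2,  0, -1,  0,  0, -1]
  [ 0,  3, -1, -1,  0, -1]
  [-1, -1,  2,  0,  0,  0]
  [ 0, -1,  0,  2, -1,  0]
  [ 0,  0,  0, -1,  1,  0]
  [-1, -1,  0,  0,  0,  2]
Characteristic polynomial: det(λI − L) = λ(λ² − 5λ + 2)(λ − 2)²(λ − 3).
Roots: λ = 0; (λ² − 5λ + 2) = 0 ⇒ λ = (5 ± √17)/2 ≈ 0.4384, 4.5616; (λ − 2) = 0 ⇒ λ = 2 (multiplicity 2); (λ − 3) = 0 ⇒ λ = 3.
(Check: the roots sum (with multiplicity) to 12, matching trace L = Σdeg = 2·6 = 12.)
Laplacian eigenvalues: [0.0, 0.4384, 2.0, 2.0, 3.0, 4.5616]. Largest eigenvalue (spectral radius) = 4.5616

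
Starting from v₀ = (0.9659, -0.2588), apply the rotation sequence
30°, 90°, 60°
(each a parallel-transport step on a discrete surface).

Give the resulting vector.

Total rotation: 30° + 90° + 60° = 180°. Final vector: (-0.9659, 0.2588)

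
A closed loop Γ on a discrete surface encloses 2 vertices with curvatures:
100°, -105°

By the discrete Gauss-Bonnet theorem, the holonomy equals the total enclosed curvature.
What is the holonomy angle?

Holonomy = total enclosed curvature = 100° + (-105°) = -5°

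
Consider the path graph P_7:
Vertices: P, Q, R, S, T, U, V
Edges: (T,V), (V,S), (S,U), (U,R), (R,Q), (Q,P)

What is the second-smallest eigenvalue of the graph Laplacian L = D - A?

The path graph P_n has Laplacian eigenvalues λ_k = 2 − 2cos(kπ/n), k = 0, 1, …, n−1. Here n = 7:
k=0: 2 − 2cos(0) = 0.0; k=1: 2 − 2cos(π/7) = 0.1981; k=2: 2 − 2cos(2π/7) = 0.753; k=3: 2 − 2cos(3π/7) = 1.555; k=4: 2 − 2cos(4π/7) = 2.445; k=5: 2 − 2cos(5π/7) = 3.247; k=6: 2 − 2cos(6π/7) = 3.8019.
Laplacian eigenvalues: [0.0, 0.1981, 0.753, 1.555, 2.445, 3.247, 3.8019]. Algebraic connectivity (smallest non-zero eigenvalue) = 0.1981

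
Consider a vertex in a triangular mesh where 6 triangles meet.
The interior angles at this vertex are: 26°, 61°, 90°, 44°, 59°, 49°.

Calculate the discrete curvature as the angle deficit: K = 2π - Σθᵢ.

Sum of angles = 329°. K = 360° - 329° = 31° = 31π/180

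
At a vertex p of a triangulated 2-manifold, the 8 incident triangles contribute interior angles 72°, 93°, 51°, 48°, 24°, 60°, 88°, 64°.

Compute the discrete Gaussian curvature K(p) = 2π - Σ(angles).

Sum of angles = 500°. K = 360° - 500° = -140° = -7π/9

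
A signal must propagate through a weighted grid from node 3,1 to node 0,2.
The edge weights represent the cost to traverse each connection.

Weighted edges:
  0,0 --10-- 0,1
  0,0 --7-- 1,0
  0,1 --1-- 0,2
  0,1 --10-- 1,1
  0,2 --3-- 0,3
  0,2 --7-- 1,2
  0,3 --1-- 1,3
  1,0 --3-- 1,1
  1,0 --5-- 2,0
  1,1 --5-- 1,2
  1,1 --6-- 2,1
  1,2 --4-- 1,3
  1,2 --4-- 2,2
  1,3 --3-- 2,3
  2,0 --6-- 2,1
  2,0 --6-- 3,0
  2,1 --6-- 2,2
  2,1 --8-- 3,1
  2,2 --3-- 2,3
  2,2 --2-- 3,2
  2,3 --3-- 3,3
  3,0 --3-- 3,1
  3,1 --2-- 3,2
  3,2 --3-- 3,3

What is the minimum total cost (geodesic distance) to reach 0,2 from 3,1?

Shortest path: 3,1 → 3,2 → 2,2 → 2,3 → 1,3 → 0,3 → 0,2, total weight = 14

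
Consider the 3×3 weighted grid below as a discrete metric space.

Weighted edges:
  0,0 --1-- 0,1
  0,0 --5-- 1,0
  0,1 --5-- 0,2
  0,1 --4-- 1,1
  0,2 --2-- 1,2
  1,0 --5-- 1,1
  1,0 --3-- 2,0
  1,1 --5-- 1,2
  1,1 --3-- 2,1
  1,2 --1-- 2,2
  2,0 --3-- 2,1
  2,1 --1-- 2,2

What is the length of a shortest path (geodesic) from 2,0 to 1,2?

Shortest path: 2,0 → 2,1 → 2,2 → 1,2, total weight = 5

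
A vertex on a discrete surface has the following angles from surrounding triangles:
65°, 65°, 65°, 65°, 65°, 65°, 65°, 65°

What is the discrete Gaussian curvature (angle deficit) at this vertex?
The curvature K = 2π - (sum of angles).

Sum of angles = 520°. K = 360° - 520° = -160° = -8π/9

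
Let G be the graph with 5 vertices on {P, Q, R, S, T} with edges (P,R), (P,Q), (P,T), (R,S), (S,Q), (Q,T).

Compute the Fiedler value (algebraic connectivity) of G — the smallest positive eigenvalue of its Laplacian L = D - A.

Degrees: deg(P) = 3, deg(Q) = 3, deg(R) = 2, deg(S) = 2, deg(T) = 2.
L = D − A with rows/columns ordered (P, Q, R, S, T):
  [ 3, -1, -1,  0, -1]
  [-1,  3,  0, -1, -1]
  [-1,  0,  2, -1,  0]
  [ 0, -1, -1,  2,  0]
  [-1, -1,  0,  0,  2]
Characteristic polynomial: det(λI − L) = λ(λ² − 5λ + 5)(λ² − 7λ + 11).
Roots: λ = 0; (λ² − 5λ + 5) = 0 ⇒ λ = (5 ± √5)/2 ≈ 1.382, 3.618; (λ² − 7λ + 11) = 0 ⇒ λ = (7 ± √5)/2 ≈ 2.382, 4.618.
(Check: the roots sum (with multiplicity) to 12, matching trace L = Σdeg = 2·6 = 12.)
Laplacian eigenvalues: [0.0, 1.382, 2.382, 3.618, 4.618]. Algebraic connectivity (smallest non-zero eigenvalue) = 1.382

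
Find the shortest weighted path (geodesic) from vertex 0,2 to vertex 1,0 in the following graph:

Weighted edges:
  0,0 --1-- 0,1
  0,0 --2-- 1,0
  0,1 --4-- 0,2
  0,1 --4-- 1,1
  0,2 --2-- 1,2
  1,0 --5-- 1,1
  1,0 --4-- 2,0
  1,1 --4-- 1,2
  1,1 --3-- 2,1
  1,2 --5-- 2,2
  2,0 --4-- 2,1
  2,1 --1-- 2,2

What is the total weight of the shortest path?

Shortest path: 0,2 → 0,1 → 0,0 → 1,0, total weight = 7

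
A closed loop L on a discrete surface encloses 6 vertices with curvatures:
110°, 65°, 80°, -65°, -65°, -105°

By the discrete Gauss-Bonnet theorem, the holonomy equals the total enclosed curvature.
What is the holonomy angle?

Holonomy = total enclosed curvature = 110° + 65° + 80° + (-65°) + (-65°) + (-105°) = 20°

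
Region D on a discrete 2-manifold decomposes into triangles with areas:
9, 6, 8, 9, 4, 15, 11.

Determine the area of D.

9 + 6 + 8 + 9 + 4 + 15 + 11 = 62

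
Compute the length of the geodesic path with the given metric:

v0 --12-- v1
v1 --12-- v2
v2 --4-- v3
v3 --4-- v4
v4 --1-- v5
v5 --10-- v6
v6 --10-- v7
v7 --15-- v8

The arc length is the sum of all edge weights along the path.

Arc length = 12 + 12 + 4 + 4 + 1 + 10 + 10 + 15 = 68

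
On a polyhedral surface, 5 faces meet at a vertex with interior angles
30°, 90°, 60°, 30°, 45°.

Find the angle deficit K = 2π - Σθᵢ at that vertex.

Sum of angles = 255°. K = 360° - 255° = 105°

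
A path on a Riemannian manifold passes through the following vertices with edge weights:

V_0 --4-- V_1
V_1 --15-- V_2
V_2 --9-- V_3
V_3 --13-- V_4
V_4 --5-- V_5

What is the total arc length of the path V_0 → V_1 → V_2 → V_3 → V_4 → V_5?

Arc length = 4 + 15 + 9 + 13 + 5 = 46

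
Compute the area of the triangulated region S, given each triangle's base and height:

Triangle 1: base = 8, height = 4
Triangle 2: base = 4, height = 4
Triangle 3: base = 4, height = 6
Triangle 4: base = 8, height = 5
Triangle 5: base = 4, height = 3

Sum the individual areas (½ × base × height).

(1/2)×8×4 + (1/2)×4×4 + (1/2)×4×6 + (1/2)×8×5 + (1/2)×4×3 = 62.0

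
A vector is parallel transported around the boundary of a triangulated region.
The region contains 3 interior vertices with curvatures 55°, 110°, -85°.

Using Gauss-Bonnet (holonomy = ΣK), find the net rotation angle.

Holonomy = total enclosed curvature = 55° + 110° + (-85°) = 80°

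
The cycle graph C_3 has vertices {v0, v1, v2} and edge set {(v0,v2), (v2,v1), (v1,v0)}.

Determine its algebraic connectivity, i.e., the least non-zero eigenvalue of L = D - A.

The cycle graph C_n has Laplacian eigenvalues λ_k = 2 − 2cos(2πk/n), k = 0, 1, …, n−1. Here n = 3:
k=0: 2 − 2cos(0) = 0.0; k=1: 2 − 2cos(2π/3) = 3.0; k=2: 2 − 2cos(4π/3) = 3.0.
Laplacian eigenvalues: [0.0, 3.0, 3.0]. Algebraic connectivity (smallest non-zero eigenvalue) = 3.0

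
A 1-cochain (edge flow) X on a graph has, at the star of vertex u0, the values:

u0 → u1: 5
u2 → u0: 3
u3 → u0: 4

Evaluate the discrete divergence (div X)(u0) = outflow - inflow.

Divergence = sum of outgoing flows = 5 + (-3) + (-4) = -2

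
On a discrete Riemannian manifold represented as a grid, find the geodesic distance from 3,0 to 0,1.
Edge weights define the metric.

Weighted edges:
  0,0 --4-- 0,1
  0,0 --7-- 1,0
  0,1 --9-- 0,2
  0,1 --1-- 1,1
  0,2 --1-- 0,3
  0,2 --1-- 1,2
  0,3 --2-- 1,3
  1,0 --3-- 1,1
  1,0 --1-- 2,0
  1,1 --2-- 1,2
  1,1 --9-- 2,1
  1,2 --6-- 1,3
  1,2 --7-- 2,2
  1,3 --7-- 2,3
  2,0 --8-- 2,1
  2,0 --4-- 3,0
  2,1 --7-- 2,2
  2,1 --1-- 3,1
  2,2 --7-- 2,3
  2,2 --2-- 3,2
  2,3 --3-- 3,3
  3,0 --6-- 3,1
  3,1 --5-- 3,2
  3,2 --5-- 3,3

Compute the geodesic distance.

Shortest path: 3,0 → 2,0 → 1,0 → 1,1 → 0,1, total weight = 9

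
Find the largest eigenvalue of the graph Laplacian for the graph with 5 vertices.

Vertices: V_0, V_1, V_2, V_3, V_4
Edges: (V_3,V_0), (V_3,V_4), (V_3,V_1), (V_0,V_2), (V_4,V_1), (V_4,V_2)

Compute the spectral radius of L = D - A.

Degrees: deg(V_0) = 2, deg(V_1) = 2, deg(V_2) = 2, deg(V_3) = 3, deg(V_4) = 3.
L = D − A with rows/columns ordered (V_0, V_1, V_2, V_3, V_4):
  [ 2,  0, -1, -1,  0]
  [ 0,  2,  0, -1, -1]
  [-1,  0,  2,  0, -1]
  [-1, -1,  0,  3, -1]
  [ 0, -1, -1, -1,  3]
Characteristic polynomial: det(λI − L) = λ(λ² − 5λ + 5)(λ² − 7λ + 11).
Roots: λ = 0; (λ² − 5λ + 5) = 0 ⇒ λ = (5 ± √5)/2 ≈ 1.382, 3.618; (λ² − 7λ + 11) = 0 ⇒ λ = (7 ± √5)/2 ≈ 2.382, 4.618.
(Check: the roots sum (with multiplicity) to 12, matching trace L = Σdeg = 2·6 = 12.)
Laplacian eigenvalues: [0.0, 1.382, 2.382, 3.618, 4.618]. Largest eigenvalue (spectral radius) = 4.618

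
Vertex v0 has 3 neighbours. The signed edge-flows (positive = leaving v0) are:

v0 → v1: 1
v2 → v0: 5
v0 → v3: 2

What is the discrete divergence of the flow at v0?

Divergence = sum of outgoing flows = 1 + (-5) + 2 = -2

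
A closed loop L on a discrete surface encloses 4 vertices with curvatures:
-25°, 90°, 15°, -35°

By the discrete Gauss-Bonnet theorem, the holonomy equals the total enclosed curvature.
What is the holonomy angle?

Holonomy = total enclosed curvature = (-25°) + 90° + 15° + (-35°) = 45°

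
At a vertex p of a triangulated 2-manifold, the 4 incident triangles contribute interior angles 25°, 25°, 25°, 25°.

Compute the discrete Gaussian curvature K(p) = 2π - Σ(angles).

Sum of angles = 100°. K = 360° - 100° = 260° = 13π/9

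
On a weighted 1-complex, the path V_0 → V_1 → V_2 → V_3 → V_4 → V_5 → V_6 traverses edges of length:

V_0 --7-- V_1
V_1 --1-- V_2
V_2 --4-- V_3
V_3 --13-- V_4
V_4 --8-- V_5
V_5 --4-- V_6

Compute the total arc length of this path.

Arc length = 7 + 1 + 4 + 13 + 8 + 4 = 37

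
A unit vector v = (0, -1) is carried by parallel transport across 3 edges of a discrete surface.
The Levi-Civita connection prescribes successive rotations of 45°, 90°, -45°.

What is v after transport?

Total rotation: 45° + 90° + (-45°) = 90°. Final vector: (1, 0)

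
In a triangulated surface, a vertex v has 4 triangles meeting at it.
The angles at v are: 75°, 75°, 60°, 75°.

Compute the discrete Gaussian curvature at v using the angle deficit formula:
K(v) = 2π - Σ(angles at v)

Sum of angles = 285°. K = 360° - 285° = 75°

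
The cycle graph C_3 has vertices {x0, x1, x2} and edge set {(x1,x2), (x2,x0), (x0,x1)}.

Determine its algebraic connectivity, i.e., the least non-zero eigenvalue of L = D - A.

The cycle graph C_n has Laplacian eigenvalues λ_k = 2 − 2cos(2πk/n), k = 0, 1, …, n−1. Here n = 3:
k=0: 2 − 2cos(0) = 0.0; k=1: 2 − 2cos(2π/3) = 3.0; k=2: 2 − 2cos(4π/3) = 3.0.
Laplacian eigenvalues: [0.0, 3.0, 3.0]. Algebraic connectivity (smallest non-zero eigenvalue) = 3.0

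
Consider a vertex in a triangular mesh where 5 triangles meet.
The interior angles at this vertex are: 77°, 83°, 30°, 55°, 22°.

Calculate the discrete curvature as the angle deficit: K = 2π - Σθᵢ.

Sum of angles = 267°. K = 360° - 267° = 93° = 31π/60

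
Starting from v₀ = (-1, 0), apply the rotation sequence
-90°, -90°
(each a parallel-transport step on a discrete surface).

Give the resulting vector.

Total rotation: (-90°) + (-90°) = -180° ≡ 180° (mod 360°). Final vector: (1, 0)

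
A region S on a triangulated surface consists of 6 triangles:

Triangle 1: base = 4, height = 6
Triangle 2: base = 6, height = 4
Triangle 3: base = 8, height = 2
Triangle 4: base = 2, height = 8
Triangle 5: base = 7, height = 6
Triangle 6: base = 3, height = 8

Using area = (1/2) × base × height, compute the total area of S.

(1/2)×4×6 + (1/2)×6×4 + (1/2)×8×2 + (1/2)×2×8 + (1/2)×7×6 + (1/2)×3×8 = 73.0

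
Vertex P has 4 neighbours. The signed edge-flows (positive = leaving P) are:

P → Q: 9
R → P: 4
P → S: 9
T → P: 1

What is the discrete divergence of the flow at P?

Divergence = sum of outgoing flows = 9 + (-4) + 9 + (-1) = 13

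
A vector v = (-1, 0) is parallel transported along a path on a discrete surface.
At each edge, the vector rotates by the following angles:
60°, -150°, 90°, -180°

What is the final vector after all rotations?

Total rotation: 60° + (-150°) + 90° + (-180°) = -180° ≡ 180° (mod 360°). Final vector: (1, 0)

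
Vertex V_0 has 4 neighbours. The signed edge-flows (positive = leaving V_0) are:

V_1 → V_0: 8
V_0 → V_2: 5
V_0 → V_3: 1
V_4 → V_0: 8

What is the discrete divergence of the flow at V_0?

Divergence = sum of outgoing flows = (-8) + 5 + 1 + (-8) = -10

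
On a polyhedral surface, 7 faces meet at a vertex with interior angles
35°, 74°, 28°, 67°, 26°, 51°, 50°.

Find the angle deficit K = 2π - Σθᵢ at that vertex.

Sum of angles = 331°. K = 360° - 331° = 29° = 29π/180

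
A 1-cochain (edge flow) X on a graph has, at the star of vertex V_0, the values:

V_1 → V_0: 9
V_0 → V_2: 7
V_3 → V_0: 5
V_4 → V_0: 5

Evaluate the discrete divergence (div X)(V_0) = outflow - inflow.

Divergence = sum of outgoing flows = (-9) + 7 + (-5) + (-5) = -12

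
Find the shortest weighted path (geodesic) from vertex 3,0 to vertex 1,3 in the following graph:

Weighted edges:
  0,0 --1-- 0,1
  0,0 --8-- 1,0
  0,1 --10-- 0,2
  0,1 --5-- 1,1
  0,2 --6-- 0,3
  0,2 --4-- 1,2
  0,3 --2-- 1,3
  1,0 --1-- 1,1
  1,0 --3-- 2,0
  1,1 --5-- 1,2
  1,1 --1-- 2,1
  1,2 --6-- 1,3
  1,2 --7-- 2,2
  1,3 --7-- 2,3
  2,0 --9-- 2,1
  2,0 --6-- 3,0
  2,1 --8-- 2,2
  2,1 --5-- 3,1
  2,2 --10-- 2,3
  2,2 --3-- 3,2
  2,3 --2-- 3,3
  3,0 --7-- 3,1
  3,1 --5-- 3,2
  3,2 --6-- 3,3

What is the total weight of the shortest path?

Shortest path: 3,0 → 2,0 → 1,0 → 1,1 → 1,2 → 1,3, total weight = 21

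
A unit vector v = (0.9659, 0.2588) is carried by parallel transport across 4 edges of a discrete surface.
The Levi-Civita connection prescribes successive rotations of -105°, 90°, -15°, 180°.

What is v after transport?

Total rotation: (-105°) + 90° + (-15°) + 180° = 150°. Final vector: (-0.9659, 0.2588)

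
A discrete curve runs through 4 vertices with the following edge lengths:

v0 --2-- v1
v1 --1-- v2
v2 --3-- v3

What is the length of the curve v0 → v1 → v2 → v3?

Arc length = 2 + 1 + 3 = 6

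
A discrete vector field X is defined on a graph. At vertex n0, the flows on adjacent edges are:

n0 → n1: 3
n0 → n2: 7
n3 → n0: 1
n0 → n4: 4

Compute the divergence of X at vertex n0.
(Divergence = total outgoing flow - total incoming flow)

Divergence = sum of outgoing flows = 3 + 7 + (-1) + 4 = 13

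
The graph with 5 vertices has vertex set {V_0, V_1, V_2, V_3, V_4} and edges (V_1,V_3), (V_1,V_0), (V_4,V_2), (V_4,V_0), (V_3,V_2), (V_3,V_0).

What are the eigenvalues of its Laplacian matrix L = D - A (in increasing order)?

Degrees: deg(V_0) = 3, deg(V_1) = 2, deg(V_2) = 2, deg(V_3) = 3, deg(V_4) = 2.
L = D − A with rows/columns ordered (V_0, V_1, V_2, V_3, V_4):
  [ 3, -1,  0, -1, -1]
  [-1,  2,  0, -1,  0]
  [ 0,  0,  2, -1, -1]
  [-1, -1, -1,  3,  0]
  [-1,  0, -1,  0,  2]
Characteristic polynomial: det(λI − L) = λ(λ² − 5λ + 5)(λ² − 7λ + 11).
Roots: λ = 0; (λ² − 5λ + 5) = 0 ⇒ λ = (5 ± √5)/2 ≈ 1.382, 3.618; (λ² − 7λ + 11) = 0 ⇒ λ = (7 ± √5)/2 ≈ 2.382, 4.618.
(Check: the roots sum (with multiplicity) to 12, matching trace L = Σdeg = 2·6 = 12.)
Laplacian eigenvalues (increasing order): [0.0, 1.382, 2.382, 3.618, 4.618]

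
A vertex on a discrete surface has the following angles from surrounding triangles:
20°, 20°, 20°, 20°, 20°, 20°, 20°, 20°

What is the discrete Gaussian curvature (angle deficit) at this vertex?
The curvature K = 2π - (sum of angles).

Sum of angles = 160°. K = 360° - 160° = 200°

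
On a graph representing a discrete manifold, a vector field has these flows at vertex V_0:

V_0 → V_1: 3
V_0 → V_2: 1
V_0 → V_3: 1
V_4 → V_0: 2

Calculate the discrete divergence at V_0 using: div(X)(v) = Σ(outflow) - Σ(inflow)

Divergence = sum of outgoing flows = 3 + 1 + 1 + (-2) = 3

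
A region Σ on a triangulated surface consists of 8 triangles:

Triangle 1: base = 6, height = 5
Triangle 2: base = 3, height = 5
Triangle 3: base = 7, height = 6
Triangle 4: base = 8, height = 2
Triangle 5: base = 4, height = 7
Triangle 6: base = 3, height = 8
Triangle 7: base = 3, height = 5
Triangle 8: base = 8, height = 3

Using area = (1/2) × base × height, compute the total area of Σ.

(1/2)×6×5 + (1/2)×3×5 + (1/2)×7×6 + (1/2)×8×2 + (1/2)×4×7 + (1/2)×3×8 + (1/2)×3×5 + (1/2)×8×3 = 97.0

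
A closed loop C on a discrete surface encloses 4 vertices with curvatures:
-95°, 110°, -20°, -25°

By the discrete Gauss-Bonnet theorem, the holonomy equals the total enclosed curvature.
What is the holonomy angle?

Holonomy = total enclosed curvature = (-95°) + 110° + (-20°) + (-25°) = -30°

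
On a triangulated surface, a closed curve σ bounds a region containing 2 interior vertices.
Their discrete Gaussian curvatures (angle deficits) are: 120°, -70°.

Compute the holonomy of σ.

Holonomy = total enclosed curvature = 120° + (-70°) = 50°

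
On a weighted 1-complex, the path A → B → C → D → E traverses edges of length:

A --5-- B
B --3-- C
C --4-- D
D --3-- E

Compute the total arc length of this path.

Arc length = 5 + 3 + 4 + 3 = 15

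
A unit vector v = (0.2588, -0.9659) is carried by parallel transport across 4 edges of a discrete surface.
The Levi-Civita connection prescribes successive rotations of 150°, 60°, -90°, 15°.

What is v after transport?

Total rotation: 150° + 60° + (-90°) + 15° = 135°. Final vector: (0.5000, 0.8660)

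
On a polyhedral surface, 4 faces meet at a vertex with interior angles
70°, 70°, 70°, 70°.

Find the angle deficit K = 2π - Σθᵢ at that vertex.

Sum of angles = 280°. K = 360° - 280° = 80°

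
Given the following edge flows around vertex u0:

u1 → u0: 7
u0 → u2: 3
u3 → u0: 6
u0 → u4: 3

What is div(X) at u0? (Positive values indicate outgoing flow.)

Divergence = sum of outgoing flows = (-7) + 3 + (-6) + 3 = -7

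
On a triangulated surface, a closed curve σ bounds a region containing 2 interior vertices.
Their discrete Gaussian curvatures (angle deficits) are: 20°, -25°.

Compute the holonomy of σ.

Holonomy = total enclosed curvature = 20° + (-25°) = -5°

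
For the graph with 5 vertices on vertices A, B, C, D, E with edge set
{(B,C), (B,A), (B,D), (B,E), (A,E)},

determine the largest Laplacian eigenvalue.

Degrees: deg(A) = 2, deg(B) = 4, deg(C) = 1, deg(D) = 1, deg(E) = 2.
L = D − A with rows/columns ordered (A, B, C, D, E):
  [ 2, -1,  0,  0, -1]
  [-1,  4, -1, -1, -1]
  [ 0, -1,  1,  0,  0]
  [ 0, -1,  0,  1,  0]
  [-1, -1,  0,  0,  2]
Characteristic polynomial: det(λI − L) = λ(λ − 1)²(λ − 3)(λ − 5).
Roots: λ = 0; (λ − 1) = 0 ⇒ λ = 1 (multiplicity 2); (λ − 3) = 0 ⇒ λ = 3; (λ − 5) = 0 ⇒ λ = 5.
(Check: the roots sum (with multiplicity) to 10, matching trace L = Σdeg = 2·5 = 10.)
Laplacian eigenvalues: [0.0, 1.0, 1.0, 3.0, 5.0]. Largest eigenvalue (spectral radius) = 5.0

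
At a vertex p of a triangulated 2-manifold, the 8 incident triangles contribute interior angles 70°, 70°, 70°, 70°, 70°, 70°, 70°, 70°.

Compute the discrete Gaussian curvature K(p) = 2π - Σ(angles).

Sum of angles = 560°. K = 360° - 560° = -200°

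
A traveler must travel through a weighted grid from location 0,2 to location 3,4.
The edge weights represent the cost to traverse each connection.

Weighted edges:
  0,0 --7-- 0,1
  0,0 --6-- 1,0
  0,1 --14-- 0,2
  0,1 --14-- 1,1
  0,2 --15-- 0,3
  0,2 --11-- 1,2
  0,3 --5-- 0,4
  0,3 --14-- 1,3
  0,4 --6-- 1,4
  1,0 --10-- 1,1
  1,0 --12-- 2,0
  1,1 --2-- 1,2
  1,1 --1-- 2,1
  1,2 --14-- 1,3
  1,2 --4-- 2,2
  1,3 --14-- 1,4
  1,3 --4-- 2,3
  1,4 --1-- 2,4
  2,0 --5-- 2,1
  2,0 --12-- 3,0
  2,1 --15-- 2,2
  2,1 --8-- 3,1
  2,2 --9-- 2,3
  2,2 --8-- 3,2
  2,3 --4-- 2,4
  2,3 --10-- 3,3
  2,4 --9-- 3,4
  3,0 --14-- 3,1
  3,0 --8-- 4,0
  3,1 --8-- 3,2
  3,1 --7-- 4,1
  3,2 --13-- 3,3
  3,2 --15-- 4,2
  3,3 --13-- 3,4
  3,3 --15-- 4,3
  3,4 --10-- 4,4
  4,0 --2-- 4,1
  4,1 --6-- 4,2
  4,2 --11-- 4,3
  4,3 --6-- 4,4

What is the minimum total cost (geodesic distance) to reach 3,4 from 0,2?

Shortest path: 0,2 → 0,3 → 0,4 → 1,4 → 2,4 → 3,4, total weight = 36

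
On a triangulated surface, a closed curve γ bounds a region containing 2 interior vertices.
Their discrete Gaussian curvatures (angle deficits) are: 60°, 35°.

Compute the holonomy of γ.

Holonomy = total enclosed curvature = 60° + 35° = 95°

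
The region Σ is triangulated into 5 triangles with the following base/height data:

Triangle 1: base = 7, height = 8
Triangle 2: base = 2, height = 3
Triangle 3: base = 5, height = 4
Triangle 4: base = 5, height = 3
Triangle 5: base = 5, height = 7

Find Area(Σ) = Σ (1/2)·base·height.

(1/2)×7×8 + (1/2)×2×3 + (1/2)×5×4 + (1/2)×5×3 + (1/2)×5×7 = 66.0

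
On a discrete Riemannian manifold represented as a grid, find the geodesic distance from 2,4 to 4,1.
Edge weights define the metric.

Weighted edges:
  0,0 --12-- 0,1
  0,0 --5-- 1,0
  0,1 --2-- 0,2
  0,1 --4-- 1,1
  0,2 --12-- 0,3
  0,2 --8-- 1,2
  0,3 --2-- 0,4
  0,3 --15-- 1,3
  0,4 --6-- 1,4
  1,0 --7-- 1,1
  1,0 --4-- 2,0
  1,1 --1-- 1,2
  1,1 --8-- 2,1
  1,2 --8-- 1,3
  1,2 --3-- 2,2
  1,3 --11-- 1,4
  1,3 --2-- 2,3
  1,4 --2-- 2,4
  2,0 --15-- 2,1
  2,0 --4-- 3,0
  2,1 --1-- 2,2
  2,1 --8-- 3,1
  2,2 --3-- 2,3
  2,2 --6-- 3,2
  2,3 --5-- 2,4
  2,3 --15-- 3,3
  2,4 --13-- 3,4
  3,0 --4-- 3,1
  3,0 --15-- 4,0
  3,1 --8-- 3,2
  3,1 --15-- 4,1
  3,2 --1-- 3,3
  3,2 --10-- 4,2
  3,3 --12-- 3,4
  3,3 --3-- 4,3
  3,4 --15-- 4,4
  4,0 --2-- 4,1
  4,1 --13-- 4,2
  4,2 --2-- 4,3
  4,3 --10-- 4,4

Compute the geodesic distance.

Shortest path: 2,4 → 2,3 → 2,2 → 2,1 → 3,1 → 4,1, total weight = 32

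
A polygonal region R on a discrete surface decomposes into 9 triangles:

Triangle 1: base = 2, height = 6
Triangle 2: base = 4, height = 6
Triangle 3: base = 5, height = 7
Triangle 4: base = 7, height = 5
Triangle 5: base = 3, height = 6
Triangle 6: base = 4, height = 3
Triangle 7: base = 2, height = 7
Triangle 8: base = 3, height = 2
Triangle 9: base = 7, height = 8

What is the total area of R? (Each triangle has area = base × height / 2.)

(1/2)×2×6 + (1/2)×4×6 + (1/2)×5×7 + (1/2)×7×5 + (1/2)×3×6 + (1/2)×4×3 + (1/2)×2×7 + (1/2)×3×2 + (1/2)×7×8 = 106.0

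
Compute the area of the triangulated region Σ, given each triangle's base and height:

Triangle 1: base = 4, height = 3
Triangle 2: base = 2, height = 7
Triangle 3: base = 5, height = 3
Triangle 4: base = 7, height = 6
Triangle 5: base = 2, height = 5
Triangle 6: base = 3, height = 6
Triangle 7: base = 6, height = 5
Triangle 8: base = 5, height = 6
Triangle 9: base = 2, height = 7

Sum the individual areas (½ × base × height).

(1/2)×4×3 + (1/2)×2×7 + (1/2)×5×3 + (1/2)×7×6 + (1/2)×2×5 + (1/2)×3×6 + (1/2)×6×5 + (1/2)×5×6 + (1/2)×2×7 = 92.5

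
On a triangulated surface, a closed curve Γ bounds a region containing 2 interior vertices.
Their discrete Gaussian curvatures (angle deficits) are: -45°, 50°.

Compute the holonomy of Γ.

Holonomy = total enclosed curvature = (-45°) + 50° = 5°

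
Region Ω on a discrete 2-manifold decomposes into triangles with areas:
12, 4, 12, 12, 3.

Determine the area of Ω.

12 + 4 + 12 + 12 + 3 = 43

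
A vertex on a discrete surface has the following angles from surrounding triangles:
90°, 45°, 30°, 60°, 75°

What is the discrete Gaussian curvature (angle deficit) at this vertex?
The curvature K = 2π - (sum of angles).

Sum of angles = 300°. K = 360° - 300° = 60° = π/3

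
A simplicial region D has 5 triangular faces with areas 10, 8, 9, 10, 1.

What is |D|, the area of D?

10 + 8 + 9 + 10 + 1 = 38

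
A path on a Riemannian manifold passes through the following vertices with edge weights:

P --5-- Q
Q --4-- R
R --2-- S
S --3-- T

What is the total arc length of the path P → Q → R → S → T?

Arc length = 5 + 4 + 2 + 3 = 14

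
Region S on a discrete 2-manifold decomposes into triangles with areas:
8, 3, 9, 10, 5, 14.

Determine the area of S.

8 + 3 + 9 + 10 + 5 + 14 = 49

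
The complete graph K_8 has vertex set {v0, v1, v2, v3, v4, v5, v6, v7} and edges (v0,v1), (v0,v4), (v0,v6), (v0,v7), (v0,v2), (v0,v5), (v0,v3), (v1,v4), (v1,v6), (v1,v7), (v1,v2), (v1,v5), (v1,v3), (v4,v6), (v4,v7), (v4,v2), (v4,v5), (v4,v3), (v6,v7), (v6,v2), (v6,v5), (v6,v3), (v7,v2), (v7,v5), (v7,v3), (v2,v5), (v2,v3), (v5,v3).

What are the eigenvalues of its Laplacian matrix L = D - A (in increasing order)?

For the complete graph K_n, L = nI − J (J = all-ones matrix). J has eigenvalues n (once, eigenvector 𝟙) and 0 (multiplicity n−1), so L has eigenvalues 0 (once) and n (multiplicity n−1). Here n = 8: eigenvalue 0 once and 8 with multiplicity 7.
Laplacian eigenvalues (increasing order): [0.0, 8.0, 8.0, 8.0, 8.0, 8.0, 8.0, 8.0]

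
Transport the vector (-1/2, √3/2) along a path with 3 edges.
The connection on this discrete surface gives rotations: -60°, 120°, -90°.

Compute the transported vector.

Total rotation: (-60°) + 120° + (-90°) = -30°. Final vector: (0, 1)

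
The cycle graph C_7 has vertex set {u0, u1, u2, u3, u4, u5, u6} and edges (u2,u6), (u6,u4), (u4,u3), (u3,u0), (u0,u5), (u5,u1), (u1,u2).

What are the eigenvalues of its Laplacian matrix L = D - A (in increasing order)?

The cycle graph C_n has Laplacian eigenvalues λ_k = 2 − 2cos(2πk/n), k = 0, 1, …, n−1. Here n = 7:
k=0: 2 − 2cos(0) = 0.0; k=1: 2 − 2cos(2π/7) = 0.753; k=2: 2 − 2cos(4π/7) = 2.445; k=3: 2 − 2cos(6π/7) = 3.8019; k=4: 2 − 2cos(8π/7) = 3.8019; k=5: 2 − 2cos(10π/7) = 2.445; k=6: 2 − 2cos(12π/7) = 0.753.
Laplacian eigenvalues (increasing order): [0.0, 0.753, 0.753, 2.445, 2.445, 3.8019, 3.8019]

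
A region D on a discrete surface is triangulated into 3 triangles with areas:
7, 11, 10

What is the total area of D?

7 + 11 + 10 = 28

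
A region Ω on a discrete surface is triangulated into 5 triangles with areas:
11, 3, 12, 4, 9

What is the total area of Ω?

11 + 3 + 12 + 4 + 9 = 39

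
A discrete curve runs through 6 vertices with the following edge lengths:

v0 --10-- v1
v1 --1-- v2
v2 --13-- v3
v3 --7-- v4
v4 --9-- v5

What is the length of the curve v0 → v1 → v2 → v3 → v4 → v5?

Arc length = 10 + 1 + 13 + 7 + 9 = 40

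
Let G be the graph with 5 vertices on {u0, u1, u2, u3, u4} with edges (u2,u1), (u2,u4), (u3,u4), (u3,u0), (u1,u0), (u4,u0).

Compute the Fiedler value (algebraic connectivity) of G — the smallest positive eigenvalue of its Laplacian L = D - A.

Degrees: deg(u0) = 3, deg(u1) = 2, deg(u2) = 2, deg(u3) = 2, deg(u4) = 3.
L = D − A with rows/columns ordered (u0, u1, u2, u3, u4):
  [ 3, -1,  0, -1, -1]
  [-1,  2, -1,  0,  0]
  [ 0, -1,  2,  0, -1]
  [-1,  0,  0,  2, -1]
  [-1,  0, -1, -1,  3]
Characteristic polynomial: det(λI − L) = λ(λ² − 5λ + 5)(λ² − 7λ + 11).
Roots: λ = 0; (λ² − 5λ + 5) = 0 ⇒ λ = (5 ± √5)/2 ≈ 1.382, 3.618; (λ² − 7λ + 11) = 0 ⇒ λ = (7 ± √5)/2 ≈ 2.382, 4.618.
(Check: the roots sum (with multiplicity) to 12, matching trace L = Σdeg = 2·6 = 12.)
Laplacian eigenvalues: [0.0, 1.382, 2.382, 3.618, 4.618]. Algebraic connectivity (smallest non-zero eigenvalue) = 1.382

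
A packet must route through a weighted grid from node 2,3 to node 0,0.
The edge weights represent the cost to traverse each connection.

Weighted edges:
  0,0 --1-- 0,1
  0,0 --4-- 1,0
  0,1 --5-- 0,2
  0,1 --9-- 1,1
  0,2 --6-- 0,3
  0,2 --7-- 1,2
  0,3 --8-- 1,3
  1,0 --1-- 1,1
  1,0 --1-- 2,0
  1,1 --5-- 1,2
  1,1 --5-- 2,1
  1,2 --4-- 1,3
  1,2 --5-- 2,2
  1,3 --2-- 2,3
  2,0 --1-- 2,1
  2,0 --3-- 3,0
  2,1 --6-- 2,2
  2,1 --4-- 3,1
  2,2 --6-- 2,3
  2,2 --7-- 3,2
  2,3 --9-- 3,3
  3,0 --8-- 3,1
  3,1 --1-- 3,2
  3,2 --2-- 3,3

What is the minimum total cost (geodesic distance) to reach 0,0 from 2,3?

Shortest path: 2,3 → 1,3 → 1,2 → 1,1 → 1,0 → 0,0, total weight = 16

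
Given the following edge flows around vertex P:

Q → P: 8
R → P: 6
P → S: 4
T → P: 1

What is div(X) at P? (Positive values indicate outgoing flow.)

Divergence = sum of outgoing flows = (-8) + (-6) + 4 + (-1) = -11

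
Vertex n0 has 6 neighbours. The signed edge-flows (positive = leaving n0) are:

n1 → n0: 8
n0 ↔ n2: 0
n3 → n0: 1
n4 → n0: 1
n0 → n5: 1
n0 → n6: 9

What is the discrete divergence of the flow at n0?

Divergence = sum of outgoing flows = (-8) + 0 + (-1) + (-1) + 1 + 9 = 0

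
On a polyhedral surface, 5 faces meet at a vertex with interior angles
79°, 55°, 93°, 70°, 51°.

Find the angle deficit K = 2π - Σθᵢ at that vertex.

Sum of angles = 348°. K = 360° - 348° = 12° = π/15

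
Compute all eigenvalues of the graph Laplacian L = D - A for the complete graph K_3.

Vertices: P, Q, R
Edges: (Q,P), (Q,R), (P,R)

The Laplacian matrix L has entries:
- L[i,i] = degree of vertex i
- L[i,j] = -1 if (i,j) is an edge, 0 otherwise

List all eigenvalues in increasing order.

For the complete graph K_n, L = nI − J (J = all-ones matrix). J has eigenvalues n (once, eigenvector 𝟙) and 0 (multiplicity n−1), so L has eigenvalues 0 (once) and n (multiplicity n−1). Here n = 3: eigenvalue 0 once and 3 with multiplicity 2.
Laplacian eigenvalues (increasing order): [0.0, 3.0, 3.0]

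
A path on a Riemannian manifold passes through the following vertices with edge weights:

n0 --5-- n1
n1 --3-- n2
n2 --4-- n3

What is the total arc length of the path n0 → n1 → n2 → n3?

Arc length = 5 + 3 + 4 = 12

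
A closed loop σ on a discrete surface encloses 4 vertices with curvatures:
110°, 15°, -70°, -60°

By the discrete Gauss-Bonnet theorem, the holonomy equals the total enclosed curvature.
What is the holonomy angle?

Holonomy = total enclosed curvature = 110° + 15° + (-70°) + (-60°) = -5°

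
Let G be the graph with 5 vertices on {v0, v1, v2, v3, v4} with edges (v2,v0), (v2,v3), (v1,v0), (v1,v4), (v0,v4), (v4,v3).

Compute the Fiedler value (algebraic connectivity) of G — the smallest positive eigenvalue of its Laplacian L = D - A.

Degrees: deg(v0) = 3, deg(v1) = 2, deg(v2) = 2, deg(v3) = 2, deg(v4) = 3.
L = D − A with rows/columns ordered (v0, v1, v2, v3, v4):
  [ 3, -1, -1,  0, -1]
  [-1,  2,  0,  0, -1]
  [-1,  0,  2, -1,  0]
  [ 0,  0, -1,  2, -1]
  [-1, -1,  0, -1,  3]
Characteristic polynomial: det(λI − L) = λ(λ² − 5λ + 5)(λ² − 7λ + 11).
Roots: λ = 0; (λ² − 5λ + 5) = 0 ⇒ λ = (5 ± √5)/2 ≈ 1.382, 3.618; (λ² − 7λ + 11) = 0 ⇒ λ = (7 ± √5)/2 ≈ 2.382, 4.618.
(Check: the roots sum (with multiplicity) to 12, matching trace L = Σdeg = 2·6 = 12.)
Laplacian eigenvalues: [0.0, 1.382, 2.382, 3.618, 4.618]. Algebraic connectivity (smallest non-zero eigenvalue) = 1.382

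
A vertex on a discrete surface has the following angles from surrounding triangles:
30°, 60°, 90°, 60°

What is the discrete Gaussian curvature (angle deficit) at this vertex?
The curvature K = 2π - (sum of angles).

Sum of angles = 240°. K = 360° - 240° = 120° = 2π/3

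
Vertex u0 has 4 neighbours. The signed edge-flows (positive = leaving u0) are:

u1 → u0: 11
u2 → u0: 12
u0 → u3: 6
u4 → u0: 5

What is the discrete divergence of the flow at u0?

Divergence = sum of outgoing flows = (-11) + (-12) + 6 + (-5) = -22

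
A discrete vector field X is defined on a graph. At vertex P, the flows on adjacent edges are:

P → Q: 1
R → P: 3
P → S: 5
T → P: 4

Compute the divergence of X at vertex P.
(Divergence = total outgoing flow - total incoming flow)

Divergence = sum of outgoing flows = 1 + (-3) + 5 + (-4) = -1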